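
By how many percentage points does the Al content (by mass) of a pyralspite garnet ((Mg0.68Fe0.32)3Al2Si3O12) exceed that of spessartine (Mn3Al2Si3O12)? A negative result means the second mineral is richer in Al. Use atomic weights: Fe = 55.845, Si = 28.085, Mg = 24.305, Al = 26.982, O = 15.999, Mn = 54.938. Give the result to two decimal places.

1.55 percentage points

First mineral: 53.964 g Al in 433.400 g formula = 12.45 wt% Al.
Second mineral: 53.964 g Al in 495.021 g formula = 10.90 wt% Al.
12.45% − 10.90% gives a difference of 1.55 percentage points.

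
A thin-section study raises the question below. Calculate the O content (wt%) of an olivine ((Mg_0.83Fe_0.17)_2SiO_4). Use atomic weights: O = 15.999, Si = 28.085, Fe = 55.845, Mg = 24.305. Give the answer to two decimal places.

M((Mg_0.83Fe_0.17)_2SiO_4) = 151.415 g/mol.
O contributes 4 × 15.999 = 63.996 g per mole.
63.996/151.415 = 0.4227 → 42.27%.

42.27 wt%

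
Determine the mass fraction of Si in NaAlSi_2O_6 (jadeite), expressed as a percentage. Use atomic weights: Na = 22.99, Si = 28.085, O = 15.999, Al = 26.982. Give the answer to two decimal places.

Formula mass = 1·22.99 + 1·26.982 + 2·28.085 + 6·15.999 = 202.136 g/mol, of which 56.170 g is Si.
So Si makes up 56.170/202.136 = 0.2779 of the mass, i.e. 27.79%.

27.79 mass %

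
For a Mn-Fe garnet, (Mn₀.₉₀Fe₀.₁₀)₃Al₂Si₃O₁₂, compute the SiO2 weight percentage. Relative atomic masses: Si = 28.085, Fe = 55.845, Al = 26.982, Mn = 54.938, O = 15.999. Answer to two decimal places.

M((Mn₀.₉₀Fe₀.₁₀)₃Al₂Si₃O₁₂) = 495.293 g/mol; M(SiO2) = 60.083 g/mol.
Moles SiO2 per formula unit = 3 Si ÷ 1 = 3.0000.
SiO2 fraction = (3.0000 × 60.083) / 495.293 = 180.249/495.293 = 0.3639.

36.39 wt%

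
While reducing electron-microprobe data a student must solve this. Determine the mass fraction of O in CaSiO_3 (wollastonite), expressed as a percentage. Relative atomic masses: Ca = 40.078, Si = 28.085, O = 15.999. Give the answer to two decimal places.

41.32 weight percent

Molar mass of CaSiO_3: 1·40.078 + 1·28.085 + 3·15.999 = 116.160 g/mol.
Mass of O per formula unit: 3 × 15.999 = 47.997 g.
Weight fraction O = 47.997 / 116.160 = 0.4132.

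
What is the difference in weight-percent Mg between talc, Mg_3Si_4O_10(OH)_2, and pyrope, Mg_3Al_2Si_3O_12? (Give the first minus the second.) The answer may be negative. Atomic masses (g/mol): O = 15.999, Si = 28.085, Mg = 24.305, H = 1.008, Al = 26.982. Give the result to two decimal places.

1.14 percentage points

M(Mg_3Si_4O_10(OH)_2) = 379.259 g/mol, so wt% Mg = 72.915/379.259 × 100 = 19.23%.
M(Mg_3Al_2Si_3O_12) = 403.122 g/mol, so wt% Mg = 72.915/403.122 × 100 = 18.09%.
19.23 − 18.09 = 1.14 pp.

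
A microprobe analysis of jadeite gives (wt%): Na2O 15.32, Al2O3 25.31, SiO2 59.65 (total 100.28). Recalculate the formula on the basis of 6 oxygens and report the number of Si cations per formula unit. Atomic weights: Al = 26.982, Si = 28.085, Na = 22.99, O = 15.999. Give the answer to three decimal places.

2.001 Si apfu

Na2O (M=61.979): mol = 0.24718; Na = 0.49436, O = 0.24718.
Al2O3 (M=101.961): mol = 0.24823; Al = 0.49646, O = 0.74469.
SiO2 (M=60.083): mol = 0.99279; Si = 0.99279, O = 1.98558.
ΣO = 2.97745; factor = 6/ΣO = 2.01515.
Si apfu = 0.99279 × 2.01515 = 2.001.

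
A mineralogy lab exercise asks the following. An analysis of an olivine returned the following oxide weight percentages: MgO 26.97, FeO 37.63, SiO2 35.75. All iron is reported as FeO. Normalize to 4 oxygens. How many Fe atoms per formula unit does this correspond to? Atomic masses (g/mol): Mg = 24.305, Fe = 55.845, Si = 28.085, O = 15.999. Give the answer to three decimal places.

0.879 Fe apfu

26.97 wt% MgO ÷ 40.304 g/mol = 0.66916 mol, giving 0.66916 Mg and 0.66916 O.
37.63 wt% FeO ÷ 71.844 g/mol = 0.52377 mol, giving 0.52377 Fe and 0.52377 O.
35.75 wt% SiO2 ÷ 60.083 g/mol = 0.59501 mol, giving 0.59501 Si and 1.19002 O.
Oxygen sums to 2.38295; scaling by 4/2.38295 = 1.67859 puts the formula on 4 O.
Fe: 0.52377 × 1.67859 = 0.879 atoms per formula unit.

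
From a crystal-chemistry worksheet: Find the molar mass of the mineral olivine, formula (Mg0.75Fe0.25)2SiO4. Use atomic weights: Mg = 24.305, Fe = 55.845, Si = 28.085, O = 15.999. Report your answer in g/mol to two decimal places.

Mg: 1.50 × 24.305 = 36.4575
Fe: 0.50 × 55.845 = 27.9225
Si: 1 × 28.085 = 28.0850
O: 4 × 15.999 = 63.9960
Summing the contributions gives the formula mass.

156.46 g/mol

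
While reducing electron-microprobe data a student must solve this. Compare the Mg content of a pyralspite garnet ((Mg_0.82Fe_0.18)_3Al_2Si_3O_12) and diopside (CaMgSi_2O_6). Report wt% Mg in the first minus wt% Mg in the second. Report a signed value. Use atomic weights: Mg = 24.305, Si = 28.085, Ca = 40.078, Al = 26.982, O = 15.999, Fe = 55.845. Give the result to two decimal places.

M((Mg_0.82Fe_0.18)_3Al_2Si_3O_12) = 420.154 g/mol, so wt% Mg = 59.790/420.154 × 100 = 14.23%.
M(CaMgSi_2O_6) = 216.547 g/mol, so wt% Mg = 24.305/216.547 × 100 = 11.22%.
14.23 − 11.22 = 3.01 pp.

3.01 percentage points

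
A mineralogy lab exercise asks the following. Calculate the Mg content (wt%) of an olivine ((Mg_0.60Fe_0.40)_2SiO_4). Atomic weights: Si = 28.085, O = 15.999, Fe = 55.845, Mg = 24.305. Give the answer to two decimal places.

17.58 wt%

M((Mg_0.60Fe_0.40)_2SiO_4) = 165.923 g/mol.
Mg contributes 1.20 × 24.305 = 29.166 g per mole.
29.166/165.923 = 0.1758 → 17.58%.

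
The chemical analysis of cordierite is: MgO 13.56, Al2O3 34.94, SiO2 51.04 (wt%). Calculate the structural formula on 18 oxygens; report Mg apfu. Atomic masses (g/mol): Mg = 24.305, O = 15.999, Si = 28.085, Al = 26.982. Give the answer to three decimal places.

1.977 Mg apfu

MgO (M=40.304): mol = 0.33644; Mg = 0.33644, O = 0.33644.
Al2O3 (M=101.961): mol = 0.34268; Al = 0.68536, O = 1.02804.
SiO2 (M=60.083): mol = 0.84949; Si = 0.84949, O = 1.69898.
ΣO = 3.06346; factor = 18/ΣO = 5.87571.
Mg apfu = 0.33644 × 5.87571 = 1.977.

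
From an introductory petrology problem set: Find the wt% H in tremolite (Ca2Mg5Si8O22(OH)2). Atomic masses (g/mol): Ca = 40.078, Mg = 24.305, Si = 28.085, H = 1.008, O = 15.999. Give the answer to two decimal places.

M(Ca2Mg5Si8O22(OH)2) = 812.353 g/mol.
H contributes 2 × 1.008 = 2.016 g per mole.
2.016/812.353 = 0.0025 → 0.25%.

0.25 mass %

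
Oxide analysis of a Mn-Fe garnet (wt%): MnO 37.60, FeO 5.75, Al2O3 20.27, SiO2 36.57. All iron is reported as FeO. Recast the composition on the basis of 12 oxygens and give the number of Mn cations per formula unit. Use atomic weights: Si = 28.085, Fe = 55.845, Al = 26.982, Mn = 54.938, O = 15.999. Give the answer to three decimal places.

2.624 Mn apfu

MnO (M=70.937): mol = 0.53005; Mn = 0.53005, O = 0.53005.
FeO (M=71.844): mol = 0.08003; Fe = 0.08003, O = 0.08003.
Al2O3 (M=101.961): mol = 0.19880; Al = 0.39760, O = 0.59640.
SiO2 (M=60.083): mol = 0.60866; Si = 0.60866, O = 1.21732.
ΣO = 2.42380; factor = 12/ΣO = 4.95090.
Mn apfu = 0.53005 × 4.95090 = 2.624.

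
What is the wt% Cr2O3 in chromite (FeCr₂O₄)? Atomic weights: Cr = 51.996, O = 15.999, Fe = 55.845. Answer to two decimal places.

67.90 wt%

Molar mass of FeCr₂O₄ = 1×55.845 + 2×51.996 + 4×15.999 = 223.833 g/mol.
Each formula unit contains 2 Cr, equivalent to 2/2 = 1.0000 mol Cr2O3.
M(Cr2O3) = 2×51.996 + 3×15.999 = 151.989 g/mol.
Mass of Cr2O3 per formula unit = 1.0000 × 151.989 = 151.989 g.
Cr2O3 wt% = 151.989 / 223.833 × 100 = 67.90%.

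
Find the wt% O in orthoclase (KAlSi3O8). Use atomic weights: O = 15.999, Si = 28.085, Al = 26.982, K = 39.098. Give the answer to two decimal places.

M(KAlSi3O8) = 278.327 g/mol.
O contributes 8 × 15.999 = 127.992 g per mole.
127.992/278.327 = 0.4599 → 45.99%.

45.99 wt%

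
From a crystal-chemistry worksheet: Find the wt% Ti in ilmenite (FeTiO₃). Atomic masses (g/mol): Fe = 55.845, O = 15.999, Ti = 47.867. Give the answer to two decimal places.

31.55 mass %

Molar mass of FeTiO₃: 1·55.845 + 1·47.867 + 3·15.999 = 151.709 g/mol.
Mass of Ti per formula unit: 1 × 47.867 = 47.867 g.
Weight fraction Ti = 47.867 / 151.709 = 0.3155.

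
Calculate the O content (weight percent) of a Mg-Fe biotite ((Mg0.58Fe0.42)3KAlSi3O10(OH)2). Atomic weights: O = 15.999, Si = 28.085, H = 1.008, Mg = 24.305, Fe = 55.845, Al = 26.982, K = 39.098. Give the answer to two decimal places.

Molar mass of (Mg0.58Fe0.42)3KAlSi3O10(OH)2: 1.74*24.305 + 1.26*55.845 + 1*39.098 + 1*26.982 + 3*28.085 + 12*15.999 + 2*1.008 = 456.994 g/mol.
Mass of O per formula unit: 12 × 15.999 = 191.988 g.
Weight fraction O = 191.988 / 456.994 = 0.4201.

42.01 weight percent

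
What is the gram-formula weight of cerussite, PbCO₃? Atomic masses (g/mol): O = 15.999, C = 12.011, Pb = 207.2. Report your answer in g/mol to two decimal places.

267.21 g/mol

M = 1×207.2 + 1×12.011 + 3×15.999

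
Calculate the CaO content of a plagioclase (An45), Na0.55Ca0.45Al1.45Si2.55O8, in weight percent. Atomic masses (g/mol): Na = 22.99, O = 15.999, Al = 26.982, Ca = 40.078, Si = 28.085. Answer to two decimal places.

9.37 wt%

Formula mass = 269.412 g/mol.
0.45 Ca → 0.4500 mol CaO per formula unit; M(CaO) = 56.077, so CaO mass = 25.235 g.
25.235/269.412 × 100 = 9.37 wt%.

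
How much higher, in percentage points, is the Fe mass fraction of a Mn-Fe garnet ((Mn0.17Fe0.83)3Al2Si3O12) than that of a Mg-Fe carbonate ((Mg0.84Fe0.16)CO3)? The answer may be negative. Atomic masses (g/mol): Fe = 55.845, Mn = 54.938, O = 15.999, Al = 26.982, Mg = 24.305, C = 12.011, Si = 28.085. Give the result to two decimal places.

Fe in (Mn0.17Fe0.83)3Al2Si3O12: molar mass 497.279 g/mol; 2.49×55.845 = 139.054 g → 27.96 wt%.
Fe in (Mg0.84Fe0.16)CO3: molar mass 89.359 g/mol; 0.16×55.845 = 8.935 g → 10.00 wt%.
Difference = 27.96 − 10.00 = 17.96 percentage points.

17.96 percentage points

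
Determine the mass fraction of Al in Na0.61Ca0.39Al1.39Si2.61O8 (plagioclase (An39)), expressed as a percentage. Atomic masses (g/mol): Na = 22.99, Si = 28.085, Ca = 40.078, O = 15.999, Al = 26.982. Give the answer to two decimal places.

Molar mass of Na0.61Ca0.39Al1.39Si2.61O8: 0.61·22.99 + 0.39·40.078 + 1.39·26.982 + 2.61·28.085 + 8·15.999 = 268.453 g/mol.
Mass of Al per formula unit: 1.39 × 26.982 = 37.505 g.
Weight fraction Al = 37.505 / 268.453 = 0.1397.

13.97 mass %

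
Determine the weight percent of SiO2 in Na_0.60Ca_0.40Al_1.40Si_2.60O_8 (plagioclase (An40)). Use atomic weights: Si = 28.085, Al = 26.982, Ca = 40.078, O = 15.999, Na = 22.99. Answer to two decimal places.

58.16 wt%

M(Na_0.60Ca_0.40Al_1.40Si_2.60O_8) = 268.613 g/mol; M(SiO2) = 60.083 g/mol.
Moles SiO2 per formula unit = 2.60 Si ÷ 1 = 2.6000.
SiO2 fraction = (2.6000 × 60.083) / 268.613 = 156.216/268.613 = 0.5816.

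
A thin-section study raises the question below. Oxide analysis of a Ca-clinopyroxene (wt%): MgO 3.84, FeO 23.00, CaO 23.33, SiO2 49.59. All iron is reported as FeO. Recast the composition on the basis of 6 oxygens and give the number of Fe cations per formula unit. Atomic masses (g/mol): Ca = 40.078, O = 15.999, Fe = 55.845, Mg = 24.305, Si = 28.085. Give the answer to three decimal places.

MgO (M=40.304): mol = 0.09528; Mg = 0.09528, O = 0.09528.
FeO (M=71.844): mol = 0.32014; Fe = 0.32014, O = 0.32014.
CaO (M=56.077): mol = 0.41604; Ca = 0.41604, O = 0.41604.
SiO2 (M=60.083): mol = 0.82536; Si = 0.82536, O = 1.65072.
ΣO = 2.48218; factor = 6/ΣO = 2.41723.
Fe apfu = 0.32014 × 2.41723 = 0.774.

0.774 Fe apfu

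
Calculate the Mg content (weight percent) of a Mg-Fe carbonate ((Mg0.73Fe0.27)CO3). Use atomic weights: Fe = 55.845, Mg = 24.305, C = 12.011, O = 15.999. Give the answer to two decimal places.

Molar mass of (Mg0.73Fe0.27)CO3: 0.73×24.305 + 0.27×55.845 + 1×12.011 + 3×15.999 = 92.829 g/mol.
Mass of Mg per formula unit: 0.73 × 24.305 = 17.743 g.
Weight fraction Mg = 17.743 / 92.829 = 0.1911.

19.11 weight percent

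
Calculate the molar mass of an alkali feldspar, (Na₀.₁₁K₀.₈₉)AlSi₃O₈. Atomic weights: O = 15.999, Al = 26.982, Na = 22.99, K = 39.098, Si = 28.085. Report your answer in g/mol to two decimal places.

Na: 0.11 × 22.99 = 2.5289
K: 0.89 × 39.098 = 34.7972
Al: 1 × 26.982 = 26.9820
Si: 3 × 28.085 = 84.2550
O: 8 × 15.999 = 127.9920
Summing the contributions gives the formula mass.

276.56 g/mol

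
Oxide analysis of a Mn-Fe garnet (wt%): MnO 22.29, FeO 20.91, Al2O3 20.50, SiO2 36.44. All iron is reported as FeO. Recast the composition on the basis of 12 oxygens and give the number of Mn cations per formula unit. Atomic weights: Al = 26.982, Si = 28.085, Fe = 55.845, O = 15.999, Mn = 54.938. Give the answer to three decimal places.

MnO: 22.29/70.937 = 0.31422 mol → 0.31422 mol Mn, 0.31422 mol O.
FeO: 20.91/71.844 = 0.29105 mol → 0.29105 mol Fe, 0.29105 mol O.
Al2O3: 20.50/101.961 = 0.20106 mol → 0.40212 mol Al, 0.60318 mol O.
SiO2: 36.44/60.083 = 0.60649 mol → 0.60649 mol Si, 1.21298 mol O.
Total oxygen = 2.42143 mol. Normalization factor = 12/2.42143 = 4.95575.
Mn per 12 O = 0.31422 × 4.95575 = 1.557.

1.557 Mn apfu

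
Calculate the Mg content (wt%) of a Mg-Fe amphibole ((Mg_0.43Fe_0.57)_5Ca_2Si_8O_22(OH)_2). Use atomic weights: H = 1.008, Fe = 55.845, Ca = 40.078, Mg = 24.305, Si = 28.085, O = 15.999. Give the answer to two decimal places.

Formula mass = 2.15·24.305 + 2.85·55.845 + 2·40.078 + 8·28.085 + 24·15.999 + 2·1.008 = 902.242 g/mol, of which 52.256 g is Mg.
So Mg makes up 52.256/902.242 = 0.0579 of the mass, i.e. 5.79%.

5.79 wt%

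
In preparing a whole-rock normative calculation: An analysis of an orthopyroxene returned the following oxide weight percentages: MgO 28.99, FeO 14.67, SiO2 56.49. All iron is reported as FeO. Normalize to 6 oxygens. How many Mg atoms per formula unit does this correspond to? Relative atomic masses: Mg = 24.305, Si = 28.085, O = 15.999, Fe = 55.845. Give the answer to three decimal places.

1.539 Mg apfu

28.99 wt% MgO ÷ 40.304 g/mol = 0.71928 mol, giving 0.71928 Mg and 0.71928 O.
14.67 wt% FeO ÷ 71.844 g/mol = 0.20419 mol, giving 0.20419 Fe and 0.20419 O.
56.49 wt% SiO2 ÷ 60.083 g/mol = 0.94020 mol, giving 0.94020 Si and 1.88040 O.
Oxygen sums to 2.80387; scaling by 6/2.80387 = 2.13990 puts the formula on 6 O.
Mg: 0.71928 × 2.13990 = 1.539 atoms per formula unit.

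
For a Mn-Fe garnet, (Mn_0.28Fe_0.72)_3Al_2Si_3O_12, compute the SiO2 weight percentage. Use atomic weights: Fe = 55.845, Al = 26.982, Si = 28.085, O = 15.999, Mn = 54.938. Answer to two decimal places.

36.27 wt%

Molar mass of (Mn_0.28Fe_0.72)_3Al_2Si_3O_12 = 0.84·54.938 + 2.16·55.845 + 2·26.982 + 3·28.085 + 12·15.999 = 496.980 g/mol.
Each formula unit contains 3 Si, equivalent to 3/1 = 3.0000 mol SiO2.
M(SiO2) = 1×28.085 + 2×15.999 = 60.083 g/mol.
Mass of SiO2 per formula unit = 3.0000 × 60.083 = 180.249 g.
SiO2 wt% = 180.249 / 496.980 × 100 = 36.27%.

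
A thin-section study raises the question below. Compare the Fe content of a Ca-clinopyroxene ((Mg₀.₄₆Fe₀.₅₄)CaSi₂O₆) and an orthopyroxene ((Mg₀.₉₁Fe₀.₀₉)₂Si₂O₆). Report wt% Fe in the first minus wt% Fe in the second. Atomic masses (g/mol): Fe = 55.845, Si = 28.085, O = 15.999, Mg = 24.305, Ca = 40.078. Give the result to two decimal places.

8.04 percentage points

Fe in (Mg₀.₄₆Fe₀.₅₄)CaSi₂O₆: molar mass 233.579 g/mol; 0.54×55.845 = 30.156 g → 12.91 wt%.
Fe in (Mg₀.₉₁Fe₀.₀₉)₂Si₂O₆: molar mass 206.451 g/mol; 0.18×55.845 = 10.052 g → 4.87 wt%.
Difference = 12.91 − 4.87 = 8.04 percentage points.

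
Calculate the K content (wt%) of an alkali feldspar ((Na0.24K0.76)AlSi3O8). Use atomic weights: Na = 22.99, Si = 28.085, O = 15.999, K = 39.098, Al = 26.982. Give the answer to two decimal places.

10.83 wt%

Formula mass = 0.24*22.99 + 0.76*39.098 + 1*26.982 + 3*28.085 + 8*15.999 = 274.461 g/mol, of which 29.714 g is K.
So K makes up 29.714/274.461 = 0.1083 of the mass, i.e. 10.83%.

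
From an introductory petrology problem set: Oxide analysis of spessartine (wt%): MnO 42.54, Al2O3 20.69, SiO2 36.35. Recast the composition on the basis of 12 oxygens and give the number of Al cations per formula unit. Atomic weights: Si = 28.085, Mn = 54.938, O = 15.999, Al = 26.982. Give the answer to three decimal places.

2.014 Al apfu

MnO: 42.54/70.937 = 0.59969 mol → 0.59969 mol Mn, 0.59969 mol O.
Al2O3: 20.69/101.961 = 0.20292 mol → 0.40584 mol Al, 0.60876 mol O.
SiO2: 36.35/60.083 = 0.60500 mol → 0.60500 mol Si, 1.21000 mol O.
Total oxygen = 2.41845 mol. Normalization factor = 12/2.41845 = 4.96186.
Al per 12 O = 0.40584 × 4.96186 = 2.014.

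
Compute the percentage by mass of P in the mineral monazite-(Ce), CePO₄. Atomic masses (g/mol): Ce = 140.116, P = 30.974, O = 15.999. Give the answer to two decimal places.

M(CePO₄) = 235.086 g/mol.
P contributes 1 × 30.974 = 30.974 g per mole.
30.974/235.086 = 0.1318 → 13.18%.

13.18 mass %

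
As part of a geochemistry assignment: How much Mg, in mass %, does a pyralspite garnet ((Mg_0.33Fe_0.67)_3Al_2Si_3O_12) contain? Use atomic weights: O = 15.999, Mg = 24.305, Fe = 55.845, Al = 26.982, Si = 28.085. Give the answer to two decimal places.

Formula mass = 0.99·24.305 + 2.01·55.845 + 2·26.982 + 3·28.085 + 12·15.999 = 466.517 g/mol, of which 24.062 g is Mg.
So Mg makes up 24.062/466.517 = 0.0516 of the mass, i.e. 5.16%.

5.16 mass %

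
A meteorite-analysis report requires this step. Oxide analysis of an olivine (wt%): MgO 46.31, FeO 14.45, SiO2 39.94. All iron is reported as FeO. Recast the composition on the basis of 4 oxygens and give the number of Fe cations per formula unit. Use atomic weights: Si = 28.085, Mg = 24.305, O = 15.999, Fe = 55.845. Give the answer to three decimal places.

MgO: 46.31/40.304 = 1.14902 mol → 1.14902 mol Mg, 1.14902 mol O.
FeO: 14.45/71.844 = 0.20113 mol → 0.20113 mol Fe, 0.20113 mol O.
SiO2: 39.94/60.083 = 0.66475 mol → 0.66475 mol Si, 1.32950 mol O.
Total oxygen = 2.67965 mol. Normalization factor = 4/2.67965 = 1.49273.
Fe per 4 O = 0.20113 × 1.49273 = 0.300.

0.300 Fe apfu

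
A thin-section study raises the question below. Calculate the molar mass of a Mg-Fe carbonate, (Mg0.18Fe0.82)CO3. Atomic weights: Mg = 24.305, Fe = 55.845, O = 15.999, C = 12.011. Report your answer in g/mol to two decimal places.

Mg: 0.18 × 24.305 = 4.3749
Fe: 0.82 × 55.845 = 45.7929
C: 1 × 12.011 = 12.0110
O: 3 × 15.999 = 47.9970
Summing the contributions gives the formula mass.

110.18 g/mol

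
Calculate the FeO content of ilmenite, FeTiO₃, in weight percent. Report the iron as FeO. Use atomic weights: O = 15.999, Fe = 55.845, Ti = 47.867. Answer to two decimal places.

Molar mass of FeTiO₃ = 1·55.845 + 1·47.867 + 3·15.999 = 151.709 g/mol.
Each formula unit contains 1 Fe, equivalent to 1/1 = 1.0000 mol FeO.
M(FeO) = 1×55.845 + 1×15.999 = 71.844 g/mol.
Mass of FeO per formula unit = 1.0000 × 71.844 = 71.844 g.
FeO wt% = 71.844 / 151.709 × 100 = 47.36%.

47.36 wt%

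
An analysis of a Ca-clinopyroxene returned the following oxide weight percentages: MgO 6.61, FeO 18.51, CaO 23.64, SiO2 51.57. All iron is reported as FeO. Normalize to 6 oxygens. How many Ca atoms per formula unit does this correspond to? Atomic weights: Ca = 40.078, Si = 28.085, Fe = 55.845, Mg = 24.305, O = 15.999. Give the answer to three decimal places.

MgO: 6.61/40.304 = 0.16400 mol → 0.16400 mol Mg, 0.16400 mol O.
FeO: 18.51/71.844 = 0.25764 mol → 0.25764 mol Fe, 0.25764 mol O.
CaO: 23.64/56.077 = 0.42156 mol → 0.42156 mol Ca, 0.42156 mol O.
SiO2: 51.57/60.083 = 0.85831 mol → 0.85831 mol Si, 1.71662 mol O.
Total oxygen = 2.55982 mol. Normalization factor = 6/2.55982 = 2.34391.
Ca per 6 O = 0.42156 × 2.34391 = 0.988.

0.988 Ca apfu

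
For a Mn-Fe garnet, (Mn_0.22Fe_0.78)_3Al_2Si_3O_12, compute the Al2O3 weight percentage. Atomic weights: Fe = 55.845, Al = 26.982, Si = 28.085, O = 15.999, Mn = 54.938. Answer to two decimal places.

Formula mass = 497.143 g/mol.
2 Al → 1.0000 mol Al2O3 per formula unit; M(Al2O3) = 101.961, so Al2O3 mass = 101.961 g.
101.961/497.143 × 100 = 20.51 wt%.

20.51 wt%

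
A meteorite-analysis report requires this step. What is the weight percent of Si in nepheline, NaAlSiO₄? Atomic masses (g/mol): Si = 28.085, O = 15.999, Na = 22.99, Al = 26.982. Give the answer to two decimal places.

19.77 wt%

Molar mass of NaAlSiO₄: 1·22.99 + 1·26.982 + 1·28.085 + 4·15.999 = 142.053 g/mol.
Mass of Si per formula unit: 1 × 28.085 = 28.085 g.
Weight fraction Si = 28.085 / 142.053 = 0.1977.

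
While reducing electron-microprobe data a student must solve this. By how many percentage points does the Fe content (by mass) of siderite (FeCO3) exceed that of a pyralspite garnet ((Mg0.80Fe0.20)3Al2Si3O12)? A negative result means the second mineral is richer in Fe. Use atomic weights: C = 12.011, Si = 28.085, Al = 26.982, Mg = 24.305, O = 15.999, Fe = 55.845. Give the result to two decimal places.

First mineral: 55.845 g Fe in 115.853 g formula = 48.20 wt% Fe.
Second mineral: 33.507 g Fe in 422.046 g formula = 7.94 wt% Fe.
48.20% − 7.94% gives a difference of 40.26 percentage points.

40.26 percentage points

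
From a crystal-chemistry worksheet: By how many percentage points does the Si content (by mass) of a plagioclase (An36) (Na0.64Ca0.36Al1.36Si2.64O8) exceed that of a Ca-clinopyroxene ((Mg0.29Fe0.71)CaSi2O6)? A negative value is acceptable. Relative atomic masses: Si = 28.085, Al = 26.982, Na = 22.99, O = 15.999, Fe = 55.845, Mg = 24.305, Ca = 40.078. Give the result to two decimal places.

First mineral: 74.144 g Si in 267.974 g formula = 27.67 wt% Si.
Second mineral: 56.170 g Si in 238.940 g formula = 23.51 wt% Si.
27.67% − 23.51% gives a difference of 4.16 percentage points.

4.16 percentage points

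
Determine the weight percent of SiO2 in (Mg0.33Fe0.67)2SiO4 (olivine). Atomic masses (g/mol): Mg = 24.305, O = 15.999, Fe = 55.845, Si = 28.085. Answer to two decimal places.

32.84 wt%

M((Mg0.33Fe0.67)2SiO4) = 182.955 g/mol; M(SiO2) = 60.083 g/mol.
Moles SiO2 per formula unit = 1 Si ÷ 1 = 1.0000.
SiO2 fraction = (1.0000 × 60.083) / 182.955 = 60.083/182.955 = 0.3284.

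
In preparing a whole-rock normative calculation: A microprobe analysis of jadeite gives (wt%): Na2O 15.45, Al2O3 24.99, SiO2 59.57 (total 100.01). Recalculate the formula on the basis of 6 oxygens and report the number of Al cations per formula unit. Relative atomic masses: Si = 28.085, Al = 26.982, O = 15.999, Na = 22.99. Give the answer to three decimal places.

Na2O (M=61.979): mol = 0.24928; Na = 0.49856, O = 0.24928.
Al2O3 (M=101.961): mol = 0.24509; Al = 0.49018, O = 0.73527.
SiO2 (M=60.083): mol = 0.99146; Si = 0.99146, O = 1.98292.
ΣO = 2.96747; factor = 6/ΣO = 2.02192.
Al apfu = 0.49018 × 2.02192 = 0.991.

0.991 Al apfu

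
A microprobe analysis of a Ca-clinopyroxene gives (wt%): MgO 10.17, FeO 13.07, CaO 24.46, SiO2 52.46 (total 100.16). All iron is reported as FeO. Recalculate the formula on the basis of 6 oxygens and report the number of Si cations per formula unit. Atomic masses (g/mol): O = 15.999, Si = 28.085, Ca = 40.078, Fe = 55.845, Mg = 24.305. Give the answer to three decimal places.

MgO: 10.17/40.304 = 0.25233 mol → 0.25233 mol Mg, 0.25233 mol O.
FeO: 13.07/71.844 = 0.18192 mol → 0.18192 mol Fe, 0.18192 mol O.
CaO: 24.46/56.077 = 0.43619 mol → 0.43619 mol Ca, 0.43619 mol O.
SiO2: 52.46/60.083 = 0.87313 mol → 0.87313 mol Si, 1.74626 mol O.
Total oxygen = 2.61670 mol. Normalization factor = 6/2.61670 = 2.29296.
Si per 6 O = 0.87313 × 2.29296 = 2.002.

2.002 Si apfu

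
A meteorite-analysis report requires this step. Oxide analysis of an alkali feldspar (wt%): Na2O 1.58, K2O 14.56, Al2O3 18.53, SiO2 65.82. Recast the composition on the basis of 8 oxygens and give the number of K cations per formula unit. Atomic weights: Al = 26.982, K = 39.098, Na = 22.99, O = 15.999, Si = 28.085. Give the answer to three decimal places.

0.848 K apfu

Na2O (M=61.979): mol = 0.02549; Na = 0.05098, O = 0.02549.
K2O (M=94.195): mol = 0.15457; K = 0.30914, O = 0.15457.
Al2O3 (M=101.961): mol = 0.18174; Al = 0.36348, O = 0.54522.
SiO2 (M=60.083): mol = 1.09548; Si = 1.09548, O = 2.19096.
ΣO = 2.91624; factor = 8/ΣO = 2.74326.
K apfu = 0.30914 × 2.74326 = 0.848.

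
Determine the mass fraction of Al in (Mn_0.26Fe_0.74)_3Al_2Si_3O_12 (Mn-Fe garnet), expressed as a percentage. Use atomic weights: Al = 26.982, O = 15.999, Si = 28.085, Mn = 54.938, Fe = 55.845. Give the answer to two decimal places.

Molar mass of (Mn_0.26Fe_0.74)_3Al_2Si_3O_12: 0.78×54.938 + 2.22×55.845 + 2×26.982 + 3×28.085 + 12×15.999 = 497.035 g/mol.
Mass of Al per formula unit: 2 × 26.982 = 53.964 g.
Weight fraction Al = 53.964 / 497.035 = 0.1086.

10.86 weight percent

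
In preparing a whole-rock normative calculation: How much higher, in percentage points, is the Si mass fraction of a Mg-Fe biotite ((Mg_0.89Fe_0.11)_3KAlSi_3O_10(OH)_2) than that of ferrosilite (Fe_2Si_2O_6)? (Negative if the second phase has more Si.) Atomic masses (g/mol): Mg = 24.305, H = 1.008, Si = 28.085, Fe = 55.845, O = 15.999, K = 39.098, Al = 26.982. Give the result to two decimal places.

First mineral: 84.255 g Si in 427.662 g formula = 19.70 wt% Si.
Second mineral: 56.170 g Si in 263.854 g formula = 21.29 wt% Si.
19.70% − 21.29% gives a difference of -1.59 percentage points.

-1.59 percentage points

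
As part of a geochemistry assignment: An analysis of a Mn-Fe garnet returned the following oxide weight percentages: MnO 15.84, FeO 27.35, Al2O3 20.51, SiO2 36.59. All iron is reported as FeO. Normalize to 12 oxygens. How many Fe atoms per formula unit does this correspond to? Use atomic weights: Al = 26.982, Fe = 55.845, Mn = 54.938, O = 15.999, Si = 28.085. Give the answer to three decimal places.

MnO: 15.84/70.937 = 0.22330 mol → 0.22330 mol Mn, 0.22330 mol O.
FeO: 27.35/71.844 = 0.38069 mol → 0.38069 mol Fe, 0.38069 mol O.
Al2O3: 20.51/101.961 = 0.20116 mol → 0.40232 mol Al, 0.60348 mol O.
SiO2: 36.59/60.083 = 0.60899 mol → 0.60899 mol Si, 1.21798 mol O.
Total oxygen = 2.42545 mol. Normalization factor = 12/2.42545 = 4.94754.
Fe per 12 O = 0.38069 × 4.94754 = 1.883.

1.883 Fe apfu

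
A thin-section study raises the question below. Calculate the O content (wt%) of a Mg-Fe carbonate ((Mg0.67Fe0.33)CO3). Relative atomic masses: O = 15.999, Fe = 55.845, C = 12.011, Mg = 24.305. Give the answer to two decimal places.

M((Mg0.67Fe0.33)CO3) = 94.721 g/mol.
O contributes 3 × 15.999 = 47.997 g per mole.
47.997/94.721 = 0.5067 → 50.67%.

50.67 wt%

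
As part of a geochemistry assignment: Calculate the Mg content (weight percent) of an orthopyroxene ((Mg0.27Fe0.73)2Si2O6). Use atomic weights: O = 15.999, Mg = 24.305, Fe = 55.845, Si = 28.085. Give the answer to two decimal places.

5.32 weight percent

Molar mass of (Mg0.27Fe0.73)2Si2O6: 0.54×24.305 + 1.46×55.845 + 2×28.085 + 6×15.999 = 246.822 g/mol.
Mass of Mg per formula unit: 0.54 × 24.305 = 13.125 g.
Weight fraction Mg = 13.125 / 246.822 = 0.0532.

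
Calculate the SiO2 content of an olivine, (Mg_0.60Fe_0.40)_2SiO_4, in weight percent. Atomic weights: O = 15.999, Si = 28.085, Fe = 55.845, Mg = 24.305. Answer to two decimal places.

M((Mg_0.60Fe_0.40)_2SiO_4) = 165.923 g/mol; M(SiO2) = 60.083 g/mol.
Moles SiO2 per formula unit = 1 Si ÷ 1 = 1.0000.
SiO2 fraction = (1.0000 × 60.083) / 165.923 = 60.083/165.923 = 0.3621.

36.21 wt%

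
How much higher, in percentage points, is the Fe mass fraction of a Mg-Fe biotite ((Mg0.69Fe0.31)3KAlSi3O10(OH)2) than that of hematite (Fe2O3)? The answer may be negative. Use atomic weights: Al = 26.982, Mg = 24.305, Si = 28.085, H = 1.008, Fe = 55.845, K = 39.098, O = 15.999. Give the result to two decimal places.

-58.31 percentage points

M((Mg0.69Fe0.31)3KAlSi3O10(OH)2) = 446.586 g/mol, so wt% Fe = 51.936/446.586 × 100 = 11.63%.
M(Fe2O3) = 159.687 g/mol, so wt% Fe = 111.690/159.687 × 100 = 69.94%.
11.63 − 69.94 = -58.31 pp.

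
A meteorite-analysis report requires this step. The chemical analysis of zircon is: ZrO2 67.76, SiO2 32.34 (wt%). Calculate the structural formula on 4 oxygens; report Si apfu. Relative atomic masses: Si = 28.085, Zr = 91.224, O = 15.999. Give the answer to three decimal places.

ZrO2 (M=123.222): mol = 0.54990; Zr = 0.54990, O = 1.09980.
SiO2 (M=60.083): mol = 0.53826; Si = 0.53826, O = 1.07652.
ΣO = 2.17632; factor = 4/ΣO = 1.83797.
Si apfu = 0.53826 × 1.83797 = 0.989.

0.989 Si apfu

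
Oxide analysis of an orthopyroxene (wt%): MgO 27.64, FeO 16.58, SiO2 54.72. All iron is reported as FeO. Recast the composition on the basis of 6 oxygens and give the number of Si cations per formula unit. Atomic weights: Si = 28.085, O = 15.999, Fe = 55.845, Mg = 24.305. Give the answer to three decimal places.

1.996 Si apfu

MgO: 27.64/40.304 = 0.68579 mol → 0.68579 mol Mg, 0.68579 mol O.
FeO: 16.58/71.844 = 0.23078 mol → 0.23078 mol Fe, 0.23078 mol O.
SiO2: 54.72/60.083 = 0.91074 mol → 0.91074 mol Si, 1.82148 mol O.
Total oxygen = 2.73805 mol. Normalization factor = 6/2.73805 = 2.19134.
Si per 6 O = 0.91074 × 2.19134 = 1.996.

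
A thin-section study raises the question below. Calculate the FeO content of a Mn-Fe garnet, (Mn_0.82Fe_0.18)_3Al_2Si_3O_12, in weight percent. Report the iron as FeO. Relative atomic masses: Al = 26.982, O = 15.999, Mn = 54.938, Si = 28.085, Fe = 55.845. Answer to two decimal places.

7.83 wt%

M((Mn_0.82Fe_0.18)_3Al_2Si_3O_12) = 495.511 g/mol; M(FeO) = 71.844 g/mol.
Moles FeO per formula unit = 0.54 Fe ÷ 1 = 0.5400.
FeO fraction = (0.5400 × 71.844) / 495.511 = 38.796/495.511 = 0.0783.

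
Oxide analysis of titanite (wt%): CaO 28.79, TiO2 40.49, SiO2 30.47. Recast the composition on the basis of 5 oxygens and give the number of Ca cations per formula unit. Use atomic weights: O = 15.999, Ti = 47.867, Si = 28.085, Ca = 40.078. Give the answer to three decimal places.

CaO (M=56.077): mol = 0.51340; Ca = 0.51340, O = 0.51340.
TiO2 (M=79.865): mol = 0.50698; Ti = 0.50698, O = 1.01396.
SiO2 (M=60.083): mol = 0.50713; Si = 0.50713, O = 1.01426.
ΣO = 2.54162; factor = 5/ΣO = 1.96725.
Ca apfu = 0.51340 × 1.96725 = 1.010.

1.010 Ca apfu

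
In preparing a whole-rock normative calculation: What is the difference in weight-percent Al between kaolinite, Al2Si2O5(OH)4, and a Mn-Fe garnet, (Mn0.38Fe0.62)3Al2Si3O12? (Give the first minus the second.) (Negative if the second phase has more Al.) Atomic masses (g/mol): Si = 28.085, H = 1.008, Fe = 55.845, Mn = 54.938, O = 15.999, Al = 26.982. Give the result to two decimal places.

10.04 percentage points

Al in Al2Si2O5(OH)4: molar mass 258.157 g/mol; 2×26.982 = 53.964 g → 20.90 wt%.
Al in (Mn0.38Fe0.62)3Al2Si3O12: molar mass 496.708 g/mol; 2×26.982 = 53.964 g → 10.86 wt%.
Difference = 20.90 − 10.86 = 10.04 percentage points.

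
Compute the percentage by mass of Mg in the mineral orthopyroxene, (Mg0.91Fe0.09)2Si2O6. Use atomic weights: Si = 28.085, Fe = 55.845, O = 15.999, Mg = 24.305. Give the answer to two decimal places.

Formula mass = 1.82·24.305 + 0.18·55.845 + 2·28.085 + 6·15.999 = 206.451 g/mol, of which 44.235 g is Mg.
So Mg makes up 44.235/206.451 = 0.2143 of the mass, i.e. 21.43%.

21.43 wt%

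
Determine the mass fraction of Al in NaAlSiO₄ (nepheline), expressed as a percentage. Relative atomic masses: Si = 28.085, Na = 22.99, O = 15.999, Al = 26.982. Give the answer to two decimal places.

18.99 weight percent

Formula mass = 1·22.99 + 1·26.982 + 1·28.085 + 4·15.999 = 142.053 g/mol, of which 26.982 g is Al.
So Al makes up 26.982/142.053 = 0.1899 of the mass, i.e. 18.99%.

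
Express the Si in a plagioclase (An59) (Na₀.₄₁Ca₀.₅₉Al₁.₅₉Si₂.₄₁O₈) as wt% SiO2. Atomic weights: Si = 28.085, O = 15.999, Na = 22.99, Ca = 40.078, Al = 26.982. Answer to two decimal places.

Molar mass of Na₀.₄₁Ca₀.₅₉Al₁.₅₉Si₂.₄₁O₈ = 0.41*22.99 + 0.59*40.078 + 1.59*26.982 + 2.41*28.085 + 8*15.999 = 271.650 g/mol.
Each formula unit contains 2.41 Si, equivalent to 2.41/1 = 2.4100 mol SiO2.
M(SiO2) = 1×28.085 + 2×15.999 = 60.083 g/mol.
Mass of SiO2 per formula unit = 2.4100 × 60.083 = 144.800 g.
SiO2 wt% = 144.800 / 271.650 × 100 = 53.30%.

53.30 wt%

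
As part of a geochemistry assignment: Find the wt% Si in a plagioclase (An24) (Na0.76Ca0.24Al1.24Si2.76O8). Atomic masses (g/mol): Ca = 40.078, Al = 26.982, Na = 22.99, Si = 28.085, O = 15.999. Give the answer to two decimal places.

Molar mass of Na0.76Ca0.24Al1.24Si2.76O8: 0.76*22.99 + 0.24*40.078 + 1.24*26.982 + 2.76*28.085 + 8*15.999 = 266.055 g/mol.
Mass of Si per formula unit: 2.76 × 28.085 = 77.515 g.
Weight fraction Si = 77.515 / 266.055 = 0.2913.

29.13 weight percent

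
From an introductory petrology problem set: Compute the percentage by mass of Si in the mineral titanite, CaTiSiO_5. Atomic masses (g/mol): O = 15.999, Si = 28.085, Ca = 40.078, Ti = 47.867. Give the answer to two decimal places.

M(CaTiSiO_5) = 196.025 g/mol.
Si contributes 1 × 28.085 = 28.085 g per mole.
28.085/196.025 = 0.1433 → 14.33%.

14.33 wt%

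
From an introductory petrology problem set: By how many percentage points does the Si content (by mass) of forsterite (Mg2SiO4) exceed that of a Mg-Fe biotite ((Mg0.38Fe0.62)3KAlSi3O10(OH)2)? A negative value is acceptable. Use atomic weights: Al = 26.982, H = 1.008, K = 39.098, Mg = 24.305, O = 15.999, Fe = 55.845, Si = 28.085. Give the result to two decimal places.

2.26 percentage points

M(Mg2SiO4) = 140.691 g/mol, so wt% Si = 28.085/140.691 × 100 = 19.96%.
M((Mg0.38Fe0.62)3KAlSi3O10(OH)2) = 475.918 g/mol, so wt% Si = 84.255/475.918 × 100 = 17.70%.
19.96 − 17.70 = 2.26 pp.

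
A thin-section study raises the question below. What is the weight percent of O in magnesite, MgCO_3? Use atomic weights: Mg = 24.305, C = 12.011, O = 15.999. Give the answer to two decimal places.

56.93 weight percent

Formula mass = 1·24.305 + 1·12.011 + 3·15.999 = 84.313 g/mol, of which 47.997 g is O.
So O makes up 47.997/84.313 = 0.5693 of the mass, i.e. 56.93%.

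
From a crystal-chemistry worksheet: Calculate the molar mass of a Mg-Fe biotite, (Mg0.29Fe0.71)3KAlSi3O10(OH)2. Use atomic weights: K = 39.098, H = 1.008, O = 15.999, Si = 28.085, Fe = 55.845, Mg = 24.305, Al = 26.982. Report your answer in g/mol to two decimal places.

The formula mass is the sum 0.87·24.305 + 2.13·55.845 + 1·39.098 + 1·26.982 + 3·28.085 + 12·15.999 + 2·1.008.

484.43 g/mol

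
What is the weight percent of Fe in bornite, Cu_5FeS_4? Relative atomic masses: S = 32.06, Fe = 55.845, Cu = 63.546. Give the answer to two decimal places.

Formula mass = 5·63.546 + 1·55.845 + 4·32.06 = 501.815 g/mol, of which 55.845 g is Fe.
So Fe makes up 55.845/501.815 = 0.1113 of the mass, i.e. 11.13%.

11.13 weight percent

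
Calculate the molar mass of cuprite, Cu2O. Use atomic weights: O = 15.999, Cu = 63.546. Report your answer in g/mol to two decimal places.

143.09 g/mol

Cu: 2 × 63.546 = 127.0920
O: 1 × 15.999 = 15.9990
Summing the contributions gives the formula mass.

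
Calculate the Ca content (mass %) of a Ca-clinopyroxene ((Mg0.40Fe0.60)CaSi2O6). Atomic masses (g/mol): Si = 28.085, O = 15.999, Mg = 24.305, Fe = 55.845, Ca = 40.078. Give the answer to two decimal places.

17.02 mass %

Formula mass = 0.40×24.305 + 0.60×55.845 + 1×40.078 + 2×28.085 + 6×15.999 = 235.471 g/mol, of which 40.078 g is Ca.
So Ca makes up 40.078/235.471 = 0.1702 of the mass, i.e. 17.02%.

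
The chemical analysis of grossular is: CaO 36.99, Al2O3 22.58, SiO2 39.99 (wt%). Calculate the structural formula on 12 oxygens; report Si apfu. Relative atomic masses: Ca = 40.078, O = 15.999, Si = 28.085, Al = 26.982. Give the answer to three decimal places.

3.008 Si apfu

CaO: 36.99/56.077 = 0.65963 mol → 0.65963 mol Ca, 0.65963 mol O.
Al2O3: 22.58/101.961 = 0.22146 mol → 0.44292 mol Al, 0.66438 mol O.
SiO2: 39.99/60.083 = 0.66558 mol → 0.66558 mol Si, 1.33116 mol O.
Total oxygen = 2.65517 mol. Normalization factor = 12/2.65517 = 4.51948.
Si per 12 O = 0.66558 × 4.51948 = 3.008.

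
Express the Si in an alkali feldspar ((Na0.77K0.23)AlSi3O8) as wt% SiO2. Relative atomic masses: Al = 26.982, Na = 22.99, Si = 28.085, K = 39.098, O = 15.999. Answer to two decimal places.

67.78 wt%

Formula mass = 265.924 g/mol.
3 Si → 3.0000 mol SiO2 per formula unit; M(SiO2) = 60.083, so SiO2 mass = 180.249 g.
180.249/265.924 × 100 = 67.78 wt%.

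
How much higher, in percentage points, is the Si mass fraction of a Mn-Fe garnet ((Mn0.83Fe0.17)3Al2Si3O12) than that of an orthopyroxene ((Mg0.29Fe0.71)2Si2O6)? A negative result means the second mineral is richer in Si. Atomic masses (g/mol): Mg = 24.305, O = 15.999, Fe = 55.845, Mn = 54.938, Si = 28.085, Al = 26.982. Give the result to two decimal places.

M((Mn0.83Fe0.17)3Al2Si3O12) = 495.484 g/mol, so wt% Si = 84.255/495.484 × 100 = 17.00%.
M((Mg0.29Fe0.71)2Si2O6) = 245.561 g/mol, so wt% Si = 56.170/245.561 × 100 = 22.87%.
17.00 − 22.87 = -5.87 pp.

-5.87 percentage points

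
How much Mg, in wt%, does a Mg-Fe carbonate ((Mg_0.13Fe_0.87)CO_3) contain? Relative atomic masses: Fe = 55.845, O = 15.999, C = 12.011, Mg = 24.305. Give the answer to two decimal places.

2.83 wt%

M((Mg_0.13Fe_0.87)CO_3) = 111.753 g/mol.
Mg contributes 0.13 × 24.305 = 3.160 g per mole.
3.160/111.753 = 0.0283 → 2.83%.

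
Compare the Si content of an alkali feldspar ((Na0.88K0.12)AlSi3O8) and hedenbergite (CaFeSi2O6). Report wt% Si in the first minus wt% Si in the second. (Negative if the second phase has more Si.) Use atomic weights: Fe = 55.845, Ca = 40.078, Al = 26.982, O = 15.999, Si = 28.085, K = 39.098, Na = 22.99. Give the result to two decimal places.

9.26 percentage points

First mineral: 84.255 g Si in 264.152 g formula = 31.90 wt% Si.
Second mineral: 56.170 g Si in 248.087 g formula = 22.64 wt% Si.
31.90% − 22.64% gives a difference of 9.26 percentage points.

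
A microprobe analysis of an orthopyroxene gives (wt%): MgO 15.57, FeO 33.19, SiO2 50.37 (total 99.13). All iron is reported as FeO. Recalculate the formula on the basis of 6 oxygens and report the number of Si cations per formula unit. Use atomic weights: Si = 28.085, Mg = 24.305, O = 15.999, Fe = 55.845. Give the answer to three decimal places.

MgO (M=40.304): mol = 0.38631; Mg = 0.38631, O = 0.38631.
FeO (M=71.844): mol = 0.46197; Fe = 0.46197, O = 0.46197.
SiO2 (M=60.083): mol = 0.83834; Si = 0.83834, O = 1.67668.
ΣO = 2.52496; factor = 6/ΣO = 2.37628.
Si apfu = 0.83834 × 2.37628 = 1.992.

1.992 Si apfu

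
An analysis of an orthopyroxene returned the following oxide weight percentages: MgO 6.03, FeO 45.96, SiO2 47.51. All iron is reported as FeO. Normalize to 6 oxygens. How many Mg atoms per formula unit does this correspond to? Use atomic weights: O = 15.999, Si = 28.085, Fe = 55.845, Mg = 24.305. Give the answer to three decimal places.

MgO: 6.03/40.304 = 0.14961 mol → 0.14961 mol Mg, 0.14961 mol O.
FeO: 45.96/71.844 = 0.63972 mol → 0.63972 mol Fe, 0.63972 mol O.
SiO2: 47.51/60.083 = 0.79074 mol → 0.79074 mol Si, 1.58148 mol O.
Total oxygen = 2.37081 mol. Normalization factor = 6/2.37081 = 2.53078.
Mg per 6 O = 0.14961 × 2.53078 = 0.379.

0.379 Mg apfu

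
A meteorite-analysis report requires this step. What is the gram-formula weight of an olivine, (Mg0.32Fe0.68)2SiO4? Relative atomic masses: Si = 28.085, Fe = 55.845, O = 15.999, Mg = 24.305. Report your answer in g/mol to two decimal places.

The formula mass is the sum 0.64(24.305) + 1.36(55.845) + 1(28.085) + 4(15.999).

183.59 g/mol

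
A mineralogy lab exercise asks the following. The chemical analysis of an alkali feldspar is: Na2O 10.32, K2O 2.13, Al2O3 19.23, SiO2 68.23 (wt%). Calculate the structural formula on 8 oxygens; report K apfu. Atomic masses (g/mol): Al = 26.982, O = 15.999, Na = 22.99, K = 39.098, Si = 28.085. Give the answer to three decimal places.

Na2O (M=61.979): mol = 0.16651; Na = 0.33302, O = 0.16651.
K2O (M=94.195): mol = 0.02261; K = 0.04522, O = 0.02261.
Al2O3 (M=101.961): mol = 0.18860; Al = 0.37720, O = 0.56580.
SiO2 (M=60.083): mol = 1.13560; Si = 1.13560, O = 2.27120.
ΣO = 3.02612; factor = 8/ΣO = 2.64365.
K apfu = 0.04522 × 2.64365 = 0.120.

0.120 K apfu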